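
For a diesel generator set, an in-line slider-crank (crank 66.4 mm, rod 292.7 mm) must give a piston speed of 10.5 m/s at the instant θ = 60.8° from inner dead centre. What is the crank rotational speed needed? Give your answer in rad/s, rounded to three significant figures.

163

For an in-line slider-crank, |v_piston| = rω|sinθ|·[1 + r cosθ/√(L² − r² sin²θ)].
With r = 0.0664 m, L = 0.2927 m, θ = 60.8°: the bracketed kinematic factor |dx/dθ| = 0.064506 m.
ω = v/|dx/dθ| = 10.5/0.064506 = 162.77 rad/s.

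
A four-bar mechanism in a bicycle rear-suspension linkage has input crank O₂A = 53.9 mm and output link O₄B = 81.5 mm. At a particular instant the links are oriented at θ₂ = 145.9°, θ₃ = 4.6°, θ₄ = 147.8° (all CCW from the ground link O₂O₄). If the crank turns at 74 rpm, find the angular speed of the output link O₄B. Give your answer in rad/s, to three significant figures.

5.35

ω₂ = 7.749 rad/s (from 74 rpm).
Differentiating the loop-closure r₂e^{iθ₂}+r₃e^{iθ₃}=r₁+r₄e^{iθ₄} gives r₂ω₂e^{iθ₂}+r₃ω₃e^{iθ₃}=r₄ω₄e^{iθ₄}.
Eliminating the other unknown: ω₄ = r₂ω₂ sin(θ₂−θ₃) / [r₄ sin(θ₄−θ₃)].
Numerator sine = +0.62524; denominator sine = +0.59902.
Result = 0.0539·7.749·(+0.62524) / (0.0815·(+0.59902)) = +5.3493 rad/s; magnitude 5.3493 rad/s.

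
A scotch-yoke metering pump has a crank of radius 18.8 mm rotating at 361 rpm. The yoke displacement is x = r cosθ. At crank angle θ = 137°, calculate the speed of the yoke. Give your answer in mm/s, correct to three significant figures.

ω = 37.8 rad/s (from 361 rpm).
x = r cosθ ⇒ ẋ = −rω sinθ.
|v| = rω|sinθ| = 0.0188·37.8·|sin 137°| = 0.4847 m/s = 484.7 mm/s.

485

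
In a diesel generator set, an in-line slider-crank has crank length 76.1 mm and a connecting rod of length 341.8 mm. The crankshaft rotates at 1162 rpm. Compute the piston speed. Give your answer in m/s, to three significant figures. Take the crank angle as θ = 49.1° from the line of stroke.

8.03

ω = 2π·1162/60 = 121.7 rad/s
For an in-line slider-crank, x = r cosθ + √(L² − r² sin²θ), so v = −rω sinθ·[1 + r cosθ/√(L² − r² sin²θ)].
With r = 0.0761 m, L = 0.3418 m, θ = 49.1°: √(L² − r² sin²θ) = 0.33693 m.
v = −0.0761·121.7·0.75585·[1 + 0.0761·0.65474/0.33693] = -8.0344 m/s.
|v| = 8.0344 m/s.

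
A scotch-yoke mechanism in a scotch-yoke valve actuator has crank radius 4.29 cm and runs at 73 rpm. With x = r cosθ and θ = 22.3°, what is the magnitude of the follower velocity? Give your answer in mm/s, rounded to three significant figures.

124

ω = 7.645 rad/s (from 73 rpm).
x = r cosθ ⇒ ẋ = −rω sinθ.
|v| = rω|sinθ| = 0.0429·7.645·|sin 22.3°| = 0.12444 m/s = 124.44 mm/s.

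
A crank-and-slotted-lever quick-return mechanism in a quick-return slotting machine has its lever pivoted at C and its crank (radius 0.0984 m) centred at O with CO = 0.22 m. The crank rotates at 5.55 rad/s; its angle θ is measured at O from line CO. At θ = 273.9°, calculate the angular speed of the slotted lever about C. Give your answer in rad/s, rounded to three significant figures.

ω = 5.55 rad/s
Crank pin A relative to C: A = (d + r cosθ, r sinθ); lever angle φ = atan2(r sinθ, d + r cosθ).
Differentiating tanφ: φ̇ = rω(d cosθ + r)/(d² + r² + 2dr cosθ).
d² + r² + 2dr cosθ = |CA|² = 0.0610274 m²;  d cosθ + r = +0.11336 m.
|ω_lever| = |0.0984·5.55·+0.11336| / 0.0610274 = 1.0145 rad/s.

1.01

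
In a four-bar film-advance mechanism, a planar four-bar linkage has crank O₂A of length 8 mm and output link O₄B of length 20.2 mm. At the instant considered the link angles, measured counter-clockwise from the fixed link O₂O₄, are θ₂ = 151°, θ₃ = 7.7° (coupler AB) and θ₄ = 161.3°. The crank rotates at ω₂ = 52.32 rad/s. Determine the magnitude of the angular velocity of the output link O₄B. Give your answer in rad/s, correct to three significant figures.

ω₂ = 52.32 rad/s
Differentiating the loop-closure r₂e^{iθ₂}+r₃e^{iθ₃}=r₁+r₄e^{iθ₄} gives r₂ω₂e^{iθ₂}+r₃ω₃e^{iθ₃}=r₄ω₄e^{iθ₄}.
Eliminating the other unknown: ω₄ = r₂ω₂ sin(θ₂−θ₃) / [r₄ sin(θ₄−θ₃)].
Numerator sine = +0.59763; denominator sine = +0.44464.
Result = 0.008·52.32·(+0.59763) / (0.0202·(+0.44464)) = +27.85 rad/s; magnitude 27.85 rad/s.

27.9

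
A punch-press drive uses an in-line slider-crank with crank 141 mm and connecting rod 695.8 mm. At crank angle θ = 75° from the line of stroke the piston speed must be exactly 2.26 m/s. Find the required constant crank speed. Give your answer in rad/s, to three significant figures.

15.8

For an in-line slider-crank, |v_piston| = rω|sinθ|·[1 + r cosθ/√(L² − r² sin²θ)].
With r = 0.141 m, L = 0.6958 m, θ = 75°: the bracketed kinematic factor |dx/dθ| = 0.14348 m.
ω = v/|dx/dθ| = 2.26/0.14348 = 15.751 rad/s.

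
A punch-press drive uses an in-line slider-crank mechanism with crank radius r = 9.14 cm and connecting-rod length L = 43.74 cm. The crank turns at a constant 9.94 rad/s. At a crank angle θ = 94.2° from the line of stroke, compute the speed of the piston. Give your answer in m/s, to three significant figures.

ω = 9.94 rad/s
For an in-line slider-crank, x = r cosθ + √(L² − r² sin²θ), so v = −rω sinθ·[1 + r cosθ/√(L² − r² sin²θ)].
With r = 0.0914 m, L = 0.4374 m, θ = 94.2°: √(L² − r² sin²θ) = 0.4278 m.
v = −0.0914·9.94·0.99731·[1 + 0.0914·-0.07324/0.4278] = -0.8919 m/s.
|v| = 0.8919 m/s.

0.892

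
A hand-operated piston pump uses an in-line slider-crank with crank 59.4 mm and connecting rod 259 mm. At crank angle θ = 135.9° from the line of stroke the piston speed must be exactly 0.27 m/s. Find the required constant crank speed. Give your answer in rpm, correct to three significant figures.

For an in-line slider-crank, |v_piston| = rω|sinθ|·[1 + r cosθ/√(L² − r² sin²θ)].
With r = 0.0594 m, L = 0.259 m, θ = 135.9°: the bracketed kinematic factor |dx/dθ| = 0.034441 m.
ω = v/|dx/dθ| = 0.27/0.034441 = 7.8396 rad/s.
N = 60ω/(2π) = 74.862 rpm.

74.9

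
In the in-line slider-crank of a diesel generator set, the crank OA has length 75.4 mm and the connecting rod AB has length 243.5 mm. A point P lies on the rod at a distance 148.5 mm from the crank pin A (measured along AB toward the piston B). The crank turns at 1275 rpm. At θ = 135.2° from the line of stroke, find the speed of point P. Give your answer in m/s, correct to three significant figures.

ω = 133.5 rad/s.  Crank-pin speed |V_A| = rω = 10.067 m/s, perpendicular to OA.
Rod angle: sinφ = −(r/L) sinθ ⇒ φ = -12.603°; ω_rod = −rω cosθ/√(L²−r²sin²θ) = +30.061 rad/s.
V_P = V_A + ω_rod × AP, with AP = 0.1485 m along the rod.
Components: V_Px = −rω sinθ − a·ω_rod·sinφ = -6.1197 m/s;  V_Py = rω cosθ + a·ω_rod·cosφ = -2.787 m/s.
|V_P| = √(V_Px² + V_Py²) = 6.7244 m/s.

6.72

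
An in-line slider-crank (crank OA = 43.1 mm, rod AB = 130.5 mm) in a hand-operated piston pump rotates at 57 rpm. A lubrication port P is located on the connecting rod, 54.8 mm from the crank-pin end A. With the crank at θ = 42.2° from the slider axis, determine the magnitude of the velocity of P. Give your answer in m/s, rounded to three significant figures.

0.221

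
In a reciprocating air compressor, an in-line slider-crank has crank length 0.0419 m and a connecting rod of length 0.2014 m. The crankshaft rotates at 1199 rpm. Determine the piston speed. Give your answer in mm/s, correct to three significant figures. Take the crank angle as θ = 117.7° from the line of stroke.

4200

ω = 2π·1199/60 = 125.6 rad/s
For an in-line slider-crank, x = r cosθ + √(L² − r² sin²θ), so v = −rω sinθ·[1 + r cosθ/√(L² − r² sin²θ)].
With r = 0.0419 m, L = 0.2014 m, θ = 117.7°: √(L² − r² sin²θ) = 0.19795 m.
v = −0.0419·125.6·0.88539·[1 + 0.0419·-0.46484/0.19795] = -4.1997 m/s.
|v| = 4.1997 m/s = 4199.7 mm/s.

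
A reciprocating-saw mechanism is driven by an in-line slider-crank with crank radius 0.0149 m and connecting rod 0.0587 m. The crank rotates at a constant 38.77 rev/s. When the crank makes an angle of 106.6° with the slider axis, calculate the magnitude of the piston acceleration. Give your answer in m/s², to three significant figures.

445

ω = 2π·38.8 = 243.6 rad/s
x(θ) = r cosθ + √(L² − r² sin²θ); with ω constant, a = ω²·d²x/dθ².
d²x/dθ² = −r cosθ − r²(cos2θ)/√u − r⁴ sin²2θ/(4u^{3/2}),  u = L² − r² sin²θ = 0.0032418 m².
Substituting r = 0.0149 m, L = 0.0587 m, θ = 106.6°: d²x/dθ² = +0.0074995 m.
a = ω²·d²x/dθ² = (243.6)²·(+0.0074995) = +445.02 m/s²;  |a| = 445.02 m/s².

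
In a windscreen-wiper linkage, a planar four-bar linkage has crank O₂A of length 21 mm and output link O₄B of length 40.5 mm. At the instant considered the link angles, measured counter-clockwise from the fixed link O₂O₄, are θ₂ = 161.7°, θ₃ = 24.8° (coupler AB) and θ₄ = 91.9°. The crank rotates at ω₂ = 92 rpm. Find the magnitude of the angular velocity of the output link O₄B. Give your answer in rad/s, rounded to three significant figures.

3.71

ω₂ = 9.634 rad/s (from 92 rpm).
Differentiating the loop-closure r₂e^{iθ₂}+r₃e^{iθ₃}=r₁+r₄e^{iθ₄} gives r₂ω₂e^{iθ₂}+r₃ω₃e^{iθ₃}=r₄ω₄e^{iθ₄}.
Eliminating the other unknown: ω₄ = r₂ω₂ sin(θ₂−θ₃) / [r₄ sin(θ₄−θ₃)].
Numerator sine = +0.68327; denominator sine = +0.92119.
Result = 0.021·9.634·(+0.68327) / (0.0405·(+0.92119)) = +3.7053 rad/s; magnitude 3.7053 rad/s.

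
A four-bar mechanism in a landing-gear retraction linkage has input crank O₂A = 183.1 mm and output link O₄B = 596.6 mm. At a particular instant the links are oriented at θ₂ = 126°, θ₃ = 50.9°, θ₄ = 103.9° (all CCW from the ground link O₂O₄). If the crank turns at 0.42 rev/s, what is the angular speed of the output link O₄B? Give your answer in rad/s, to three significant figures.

ω₂ = 2.639 rad/s (from 0.42 rev/s).
Differentiating the loop-closure r₂e^{iθ₂}+r₃e^{iθ₃}=r₁+r₄e^{iθ₄} gives r₂ω₂e^{iθ₂}+r₃ω₃e^{iθ₃}=r₄ω₄e^{iθ₄}.
Eliminating the other unknown: ω₄ = r₂ω₂ sin(θ₂−θ₃) / [r₄ sin(θ₄−θ₃)].
Numerator sine = +0.96638; denominator sine = +0.79864.
Result = 0.1831·2.639·(+0.96638) / (0.5966·(+0.79864)) = +0.98001 rad/s; magnitude 0.98001 rad/s.

0.980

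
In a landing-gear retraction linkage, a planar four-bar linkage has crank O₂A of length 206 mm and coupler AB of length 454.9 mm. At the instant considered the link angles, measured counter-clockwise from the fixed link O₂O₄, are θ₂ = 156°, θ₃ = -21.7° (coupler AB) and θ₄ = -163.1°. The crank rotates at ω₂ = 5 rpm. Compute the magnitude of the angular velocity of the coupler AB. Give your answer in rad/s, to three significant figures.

ω₂ = 0.5236 rad/s (from 5 rpm).
Differentiating the loop-closure r₂e^{iθ₂}+r₃e^{iθ₃}=r₁+r₄e^{iθ₄} gives r₂ω₂e^{iθ₂}+r₃ω₃e^{iθ₃}=r₄ω₄e^{iθ₄}.
Eliminating the other unknown: ω₃ = r₂ω₂ sin(θ₄−θ₂) / [r₃ sin(θ₃−θ₄)].
Numerator sine = +0.65474; denominator sine = +0.62388.
Result = 0.206·0.5236·(+0.65474) / (0.4549·(+0.62388)) = +0.24884 rad/s; magnitude 0.24884 rad/s.

0.249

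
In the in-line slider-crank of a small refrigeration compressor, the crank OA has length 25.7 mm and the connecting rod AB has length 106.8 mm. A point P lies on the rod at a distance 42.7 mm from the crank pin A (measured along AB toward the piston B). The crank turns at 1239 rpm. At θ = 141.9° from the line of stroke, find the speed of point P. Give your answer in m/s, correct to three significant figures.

2.47

ω = 129.7 rad/s.  Crank-pin speed |V_A| = rω = 3.3345 m/s, perpendicular to OA.
Rod angle: sinφ = −(r/L) sinθ ⇒ φ = -8.539°; ω_rod = −rω cosθ/√(L²−r²sin²θ) = +24.845 rad/s.
V_P = V_A + ω_rod × AP, with AP = 0.0427 m along the rod.
Components: V_Px = −rω sinθ − a·ω_rod·sinφ = -1.9 m/s;  V_Py = rω cosθ + a·ω_rod·cosφ = -1.5749 m/s.
|V_P| = √(V_Px² + V_Py²) = 2.4679 m/s.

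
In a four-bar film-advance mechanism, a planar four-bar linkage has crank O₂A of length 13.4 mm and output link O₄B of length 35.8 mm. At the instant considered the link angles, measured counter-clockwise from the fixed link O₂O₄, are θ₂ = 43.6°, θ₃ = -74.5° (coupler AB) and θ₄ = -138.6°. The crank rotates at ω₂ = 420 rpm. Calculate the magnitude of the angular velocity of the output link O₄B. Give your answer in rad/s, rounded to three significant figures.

16.1

ω₂ = 43.98 rad/s (from 420 rpm).
Differentiating the loop-closure r₂e^{iθ₂}+r₃e^{iθ₃}=r₁+r₄e^{iθ₄} gives r₂ω₂e^{iθ₂}+r₃ω₃e^{iθ₃}=r₄ω₄e^{iθ₄}.
Eliminating the other unknown: ω₄ = r₂ω₂ sin(θ₂−θ₃) / [r₄ sin(θ₄−θ₃)].
Numerator sine = +0.88213; denominator sine = -0.89956.
Result = 0.0134·43.98·(+0.88213) / (0.0358·(-0.89956)) = -16.144 rad/s; magnitude 16.144 rad/s.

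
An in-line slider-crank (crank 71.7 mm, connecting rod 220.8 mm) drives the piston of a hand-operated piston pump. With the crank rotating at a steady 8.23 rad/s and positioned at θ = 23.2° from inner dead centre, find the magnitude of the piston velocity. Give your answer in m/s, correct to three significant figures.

0.302

ω = 8.23 rad/s
For an in-line slider-crank, x = r cosθ + √(L² − r² sin²θ), so v = −rω sinθ·[1 + r cosθ/√(L² − r² sin²θ)].
With r = 0.0717 m, L = 0.2208 m, θ = 23.2°: √(L² − r² sin²θ) = 0.21899 m.
v = −0.0717·8.23·0.39394·[1 + 0.0717·0.91914/0.21899] = -0.30242 m/s.
|v| = 0.30242 m/s.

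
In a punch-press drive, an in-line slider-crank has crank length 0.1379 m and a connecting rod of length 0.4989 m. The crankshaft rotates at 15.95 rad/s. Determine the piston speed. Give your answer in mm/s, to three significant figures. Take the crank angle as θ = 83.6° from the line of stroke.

2260

ω = 15.95 rad/s
For an in-line slider-crank, x = r cosθ + √(L² − r² sin²θ), so v = −rω sinθ·[1 + r cosθ/√(L² − r² sin²θ)].
With r = 0.1379 m, L = 0.4989 m, θ = 83.6°: √(L² − r² sin²θ) = 0.47971 m.
v = −0.1379·15.95·0.99377·[1 + 0.1379·0.11147/0.47971] = -2.2558 m/s.
|v| = 2.2558 m/s = 2255.8 mm/s.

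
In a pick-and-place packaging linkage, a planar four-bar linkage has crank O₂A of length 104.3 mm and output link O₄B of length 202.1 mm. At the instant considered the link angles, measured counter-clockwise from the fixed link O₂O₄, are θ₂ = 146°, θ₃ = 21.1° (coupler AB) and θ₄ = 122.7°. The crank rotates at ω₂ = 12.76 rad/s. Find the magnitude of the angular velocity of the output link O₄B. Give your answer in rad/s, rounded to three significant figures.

ω₂ = 12.76 rad/s
Differentiating the loop-closure r₂e^{iθ₂}+r₃e^{iθ₃}=r₁+r₄e^{iθ₄} gives r₂ω₂e^{iθ₂}+r₃ω₃e^{iθ₃}=r₄ω₄e^{iθ₄}.
Eliminating the other unknown: ω₄ = r₂ω₂ sin(θ₂−θ₃) / [r₄ sin(θ₄−θ₃)].
Numerator sine = +0.82015; denominator sine = +0.97958.
Result = 0.1043·12.76·(+0.82015) / (0.2021·(+0.97958)) = +5.5135 rad/s; magnitude 5.5135 rad/s.

5.51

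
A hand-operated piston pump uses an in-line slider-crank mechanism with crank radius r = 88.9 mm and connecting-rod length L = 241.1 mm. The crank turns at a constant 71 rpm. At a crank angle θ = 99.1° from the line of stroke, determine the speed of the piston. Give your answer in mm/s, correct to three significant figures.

612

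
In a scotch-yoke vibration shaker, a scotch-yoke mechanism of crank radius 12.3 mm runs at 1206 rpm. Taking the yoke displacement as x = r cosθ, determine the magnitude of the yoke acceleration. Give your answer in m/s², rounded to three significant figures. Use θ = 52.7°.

119

ω = 126.3 rad/s (from 1206 rpm).
x = r cosθ ⇒ ẍ = −rω² cosθ (ω constant).
|a| = rω²|cosθ| = 0.0123·(126.3)²·|cos 52.7°| = 118.88 m/s².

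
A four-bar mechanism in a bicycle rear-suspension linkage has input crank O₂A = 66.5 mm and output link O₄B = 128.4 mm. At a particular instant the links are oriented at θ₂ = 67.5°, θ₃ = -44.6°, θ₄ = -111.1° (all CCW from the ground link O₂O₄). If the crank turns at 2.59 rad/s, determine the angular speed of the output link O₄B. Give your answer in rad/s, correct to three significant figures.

1.36

ω₂ = 2.59 rad/s
Differentiating the loop-closure r₂e^{iθ₂}+r₃e^{iθ₃}=r₁+r₄e^{iθ₄} gives r₂ω₂e^{iθ₂}+r₃ω₃e^{iθ₃}=r₄ω₄e^{iθ₄}.
Eliminating the other unknown: ω₄ = r₂ω₂ sin(θ₂−θ₃) / [r₄ sin(θ₄−θ₃)].
Numerator sine = +0.92653; denominator sine = -0.91706.
Result = 0.0665·2.59·(+0.92653) / (0.1284·(-0.91706)) = -1.3552 rad/s; magnitude 1.3552 rad/s.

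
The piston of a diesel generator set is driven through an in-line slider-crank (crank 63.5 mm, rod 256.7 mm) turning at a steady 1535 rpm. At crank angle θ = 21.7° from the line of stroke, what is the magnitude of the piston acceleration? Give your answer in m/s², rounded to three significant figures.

1820

ω = 2π·1535/60 = 160.7 rad/s
x(θ) = r cosθ + √(L² − r² sin²θ); with ω constant, a = ω²·d²x/dθ².
d²x/dθ² = −r cosθ − r²(cos2θ)/√u − r⁴ sin²2θ/(4u^{3/2}),  u = L² − r² sin²θ = 0.0653436 m².
Substituting r = 0.0635 m, L = 0.2567 m, θ = 21.7°: d²x/dθ² = -0.070576 m.
a = ω²·d²x/dθ² = (160.7)²·(-0.070576) = -1823.6 m/s²;  |a| = 1823.6 m/s².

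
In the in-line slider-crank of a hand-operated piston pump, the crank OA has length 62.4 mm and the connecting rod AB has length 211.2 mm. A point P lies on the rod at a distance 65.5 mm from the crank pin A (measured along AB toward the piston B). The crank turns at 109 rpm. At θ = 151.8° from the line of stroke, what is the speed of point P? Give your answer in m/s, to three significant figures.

0.532

ω = 11.41 rad/s.  Crank-pin speed |V_A| = rω = 0.71226 m/s, perpendicular to OA.
Rod angle: sinφ = −(r/L) sinθ ⇒ φ = -8.026°; ω_rod = −rω cosθ/√(L²−r²sin²θ) = +3.0016 rad/s.
V_P = V_A + ω_rod × AP, with AP = 0.0655 m along the rod.
Components: V_Px = −rω sinθ − a·ω_rod·sinφ = -0.30913 m/s;  V_Py = rω cosθ + a·ω_rod·cosφ = -0.43304 m/s.
|V_P| = √(V_Px² + V_Py²) = 0.53206 m/s.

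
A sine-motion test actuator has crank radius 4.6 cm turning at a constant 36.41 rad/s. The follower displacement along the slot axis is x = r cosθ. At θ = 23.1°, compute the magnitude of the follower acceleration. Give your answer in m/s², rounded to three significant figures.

ω = 36.41 rad/s
x = r cosθ ⇒ ẍ = −rω² cosθ (ω constant).
|a| = rω²|cosθ| = 0.046·(36.41)²·|cos 23.1°| = 56.092 m/s².

56.1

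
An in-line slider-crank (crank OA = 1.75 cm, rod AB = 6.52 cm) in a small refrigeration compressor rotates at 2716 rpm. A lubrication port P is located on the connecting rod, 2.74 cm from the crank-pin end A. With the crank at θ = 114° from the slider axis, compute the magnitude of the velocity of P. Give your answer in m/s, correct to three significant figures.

ω = 284.4 rad/s.  Crank-pin speed |V_A| = rω = 4.9773 m/s, perpendicular to OA.
Rod angle: sinφ = −(r/L) sinθ ⇒ φ = -14.194°; ω_rod = −rω cosθ/√(L²−r²sin²θ) = +32.028 rad/s.
V_P = V_A + ω_rod × AP, with AP = 0.0274 m along the rod.
Components: V_Px = −rω sinθ − a·ω_rod·sinφ = -4.3318 m/s;  V_Py = rω cosθ + a·ω_rod·cosφ = -1.1737 m/s.
|V_P| = √(V_Px² + V_Py²) = 4.488 m/s.

4.49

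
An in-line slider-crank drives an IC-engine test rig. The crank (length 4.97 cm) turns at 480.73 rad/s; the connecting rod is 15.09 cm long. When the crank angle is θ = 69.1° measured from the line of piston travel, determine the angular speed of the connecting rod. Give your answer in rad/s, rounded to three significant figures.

59.4

ω = 480.7 rad/s
The rod makes angle φ with the slider axis where L sinφ = r sinθ; differentiating, L cosφ·φ̇ = r ω cosθ.
L cosφ = √(L² − r² sin²θ) = 0.14358 m.
|ω_rod| = r ω |cosθ| / √(L² − r² sin²θ) = 0.0497·480.7·0.35674/0.14358 = 59.363 rad/s.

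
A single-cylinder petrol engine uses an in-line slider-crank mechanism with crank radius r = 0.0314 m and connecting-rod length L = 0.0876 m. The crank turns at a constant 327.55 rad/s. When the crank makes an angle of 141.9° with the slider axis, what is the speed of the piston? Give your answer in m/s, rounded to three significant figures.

4.51

ω = 327.6 rad/s
For an in-line slider-crank, x = r cosθ + √(L² − r² sin²θ), so v = −rω sinθ·[1 + r cosθ/√(L² − r² sin²θ)].
With r = 0.0314 m, L = 0.0876 m, θ = 141.9°: √(L² − r² sin²θ) = 0.085431 m.
v = −0.0314·327.6·0.61704·[1 + 0.0314·-0.78694/0.085431] = -4.5107 m/s.
|v| = 4.5107 m/s.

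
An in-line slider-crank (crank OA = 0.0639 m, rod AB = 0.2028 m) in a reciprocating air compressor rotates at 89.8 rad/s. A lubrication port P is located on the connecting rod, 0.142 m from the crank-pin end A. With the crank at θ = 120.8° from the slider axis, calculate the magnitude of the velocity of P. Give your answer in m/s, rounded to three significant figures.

4.44

ω = 89.8 rad/s.  Crank-pin speed |V_A| = rω = 5.7382 m/s, perpendicular to OA.
Rod angle: sinφ = −(r/L) sinθ ⇒ φ = -15.703°; ω_rod = −rω cosθ/√(L²−r²sin²θ) = +15.05 rad/s.
V_P = V_A + ω_rod × AP, with AP = 0.142 m along the rod.
Components: V_Px = −rω sinθ − a·ω_rod·sinφ = -4.3505 m/s;  V_Py = rω cosθ + a·ω_rod·cosφ = -0.88088 m/s.
|V_P| = √(V_Px² + V_Py²) = 4.4388 m/s.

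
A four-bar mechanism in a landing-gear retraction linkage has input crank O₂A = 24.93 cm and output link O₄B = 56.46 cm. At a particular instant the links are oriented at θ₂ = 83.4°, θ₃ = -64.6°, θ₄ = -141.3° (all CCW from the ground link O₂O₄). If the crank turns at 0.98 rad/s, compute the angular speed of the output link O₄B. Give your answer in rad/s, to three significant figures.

ω₂ = 0.98 rad/s
Differentiating the loop-closure r₂e^{iθ₂}+r₃e^{iθ₃}=r₁+r₄e^{iθ₄} gives r₂ω₂e^{iθ₂}+r₃ω₃e^{iθ₃}=r₄ω₄e^{iθ₄}.
Eliminating the other unknown: ω₄ = r₂ω₂ sin(θ₂−θ₃) / [r₄ sin(θ₄−θ₃)].
Numerator sine = +0.52992; denominator sine = -0.97318.
Result = 0.2493·0.98·(+0.52992) / (0.5646·(-0.97318)) = -0.23563 rad/s; magnitude 0.23563 rad/s.

0.236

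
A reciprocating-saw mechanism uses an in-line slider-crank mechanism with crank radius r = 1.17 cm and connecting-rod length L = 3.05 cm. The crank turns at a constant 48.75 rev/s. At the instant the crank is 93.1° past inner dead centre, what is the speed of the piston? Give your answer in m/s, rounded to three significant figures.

3.50

ω = 2π·48.8 = 306.3 rad/s
For an in-line slider-crank, x = r cosθ + √(L² − r² sin²θ), so v = −rω sinθ·[1 + r cosθ/√(L² − r² sin²θ)].
With r = 0.0117 m, L = 0.0305 m, θ = 93.1°: √(L² − r² sin²θ) = 0.028174 m.
v = −0.0117·306.3·0.99854·[1 + 0.0117·-0.05408/0.028174] = -3.4982 m/s.
|v| = 3.4982 m/s.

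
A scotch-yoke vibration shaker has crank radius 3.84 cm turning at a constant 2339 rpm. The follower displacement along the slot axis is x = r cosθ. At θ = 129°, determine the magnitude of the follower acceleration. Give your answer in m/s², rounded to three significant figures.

1450

ω = 244.9 rad/s (from 2339 rpm).
x = r cosθ ⇒ ẍ = −rω² cosθ (ω constant).
|a| = rω²|cosθ| = 0.0384·(244.9)²·|cos 129°| = 1449.8 m/s².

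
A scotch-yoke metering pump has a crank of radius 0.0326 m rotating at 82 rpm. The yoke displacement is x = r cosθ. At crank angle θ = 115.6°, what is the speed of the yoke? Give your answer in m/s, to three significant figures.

0.252

ω = 8.587 rad/s (from 82 rpm).
x = r cosθ ⇒ ẋ = −rω sinθ.
|v| = rω|sinθ| = 0.0326·8.587·|sin 115.6°| = 0.25246 m/s.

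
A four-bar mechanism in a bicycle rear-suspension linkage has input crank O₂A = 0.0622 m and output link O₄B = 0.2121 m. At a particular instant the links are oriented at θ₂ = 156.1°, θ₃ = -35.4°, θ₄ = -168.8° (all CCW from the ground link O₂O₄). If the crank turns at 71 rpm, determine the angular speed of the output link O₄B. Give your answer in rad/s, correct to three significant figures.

ω₂ = 7.435 rad/s (from 71 rpm).
Differentiating the loop-closure r₂e^{iθ₂}+r₃e^{iθ₃}=r₁+r₄e^{iθ₄} gives r₂ω₂e^{iθ₂}+r₃ω₃e^{iθ₃}=r₄ω₄e^{iθ₄}.
Eliminating the other unknown: ω₄ = r₂ω₂ sin(θ₂−θ₃) / [r₄ sin(θ₄−θ₃)].
Numerator sine = -0.19937; denominator sine = -0.72657.
Result = 0.0622·7.435·(-0.19937) / (0.2121·(-0.72657)) = +0.59829 rad/s; magnitude 0.59829 rad/s.

0.598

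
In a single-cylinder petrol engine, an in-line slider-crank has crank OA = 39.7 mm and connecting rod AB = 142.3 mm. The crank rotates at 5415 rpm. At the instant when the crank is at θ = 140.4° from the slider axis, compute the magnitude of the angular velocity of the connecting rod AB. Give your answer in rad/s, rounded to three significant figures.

124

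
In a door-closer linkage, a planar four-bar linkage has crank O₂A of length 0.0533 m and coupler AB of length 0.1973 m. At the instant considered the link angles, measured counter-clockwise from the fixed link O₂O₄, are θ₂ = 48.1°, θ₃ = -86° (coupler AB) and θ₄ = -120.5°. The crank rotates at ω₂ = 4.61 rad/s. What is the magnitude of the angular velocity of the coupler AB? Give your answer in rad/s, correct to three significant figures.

ω₂ = 4.61 rad/s
Differentiating the loop-closure r₂e^{iθ₂}+r₃e^{iθ₃}=r₁+r₄e^{iθ₄} gives r₂ω₂e^{iθ₂}+r₃ω₃e^{iθ₃}=r₄ω₄e^{iθ₄}.
Eliminating the other unknown: ω₃ = r₂ω₂ sin(θ₄−θ₂) / [r₃ sin(θ₃−θ₄)].
Numerator sine = -0.19766; denominator sine = +0.56641.
Result = 0.0533·4.61·(-0.19766) / (0.1973·(+0.56641)) = -0.4346 rad/s; magnitude 0.4346 rad/s.

0.435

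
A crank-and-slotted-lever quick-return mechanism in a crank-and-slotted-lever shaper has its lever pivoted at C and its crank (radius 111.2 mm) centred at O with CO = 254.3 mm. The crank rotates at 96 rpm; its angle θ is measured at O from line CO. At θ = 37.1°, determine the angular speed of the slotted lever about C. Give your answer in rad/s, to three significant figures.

ω = 10.05 rad/s (from 96 rpm).
Crank pin A relative to C: A = (d + r cosθ, r sinθ); lever angle φ = atan2(r sinθ, d + r cosθ).
Differentiating tanφ: φ̇ = rω(d cosθ + r)/(d² + r² + 2dr cosθ).
d² + r² + 2dr cosθ = |CA|² = 0.122142 m²;  d cosθ + r = +0.31403 m.
|ω_lever| = |0.1112·10.05·+0.31403| / 0.122142 = 2.8741 rad/s.

2.87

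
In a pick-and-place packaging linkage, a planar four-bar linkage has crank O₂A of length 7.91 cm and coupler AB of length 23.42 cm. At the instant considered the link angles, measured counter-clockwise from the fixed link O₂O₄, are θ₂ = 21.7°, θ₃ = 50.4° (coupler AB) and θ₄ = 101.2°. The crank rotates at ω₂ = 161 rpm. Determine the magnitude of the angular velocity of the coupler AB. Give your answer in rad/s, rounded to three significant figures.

ω₂ = 16.86 rad/s (from 161 rpm).
Differentiating the loop-closure r₂e^{iθ₂}+r₃e^{iθ₃}=r₁+r₄e^{iθ₄} gives r₂ω₂e^{iθ₂}+r₃ω₃e^{iθ₃}=r₄ω₄e^{iθ₄}.
Eliminating the other unknown: ω₃ = r₂ω₂ sin(θ₄−θ₂) / [r₃ sin(θ₃−θ₄)].
Numerator sine = +0.98325; denominator sine = -0.77494.
Result = 0.0791·16.86·(+0.98325) / (0.2342·(-0.77494)) = -7.225 rad/s; magnitude 7.225 rad/s.

7.23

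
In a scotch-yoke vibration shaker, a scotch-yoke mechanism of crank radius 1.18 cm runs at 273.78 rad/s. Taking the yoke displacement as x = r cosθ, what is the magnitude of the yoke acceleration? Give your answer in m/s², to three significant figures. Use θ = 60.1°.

441

ω = 273.8 rad/s
x = r cosθ ⇒ ẍ = −rω² cosθ (ω constant).
|a| = rω²|cosθ| = 0.0118·(273.8)²·|cos 60.1°| = 440.9 m/s².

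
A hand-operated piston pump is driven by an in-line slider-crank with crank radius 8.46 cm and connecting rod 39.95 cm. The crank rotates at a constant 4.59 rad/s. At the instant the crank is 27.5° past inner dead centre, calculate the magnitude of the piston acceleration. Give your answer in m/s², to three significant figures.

1.80

ω = 4.59 rad/s
x(θ) = r cosθ + √(L² − r² sin²θ); with ω constant, a = ω²·d²x/dθ².
d²x/dθ² = −r cosθ − r²(cos2θ)/√u − r⁴ sin²2θ/(4u^{3/2}),  u = L² − r² sin²θ = 0.158074 m².
Substituting r = 0.0846 m, L = 0.3995 m, θ = 27.5°: d²x/dθ² = -0.085503 m.
a = ω²·d²x/dθ² = (4.59)²·(-0.085503) = -1.8014 m/s²;  |a| = 1.8014 m/s².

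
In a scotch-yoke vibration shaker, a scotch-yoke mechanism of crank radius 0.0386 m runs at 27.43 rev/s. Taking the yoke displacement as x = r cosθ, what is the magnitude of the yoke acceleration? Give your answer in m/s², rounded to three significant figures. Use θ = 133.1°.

783

ω = 172.3 rad/s (from 27.43 rev/s).
x = r cosθ ⇒ ẍ = −rω² cosθ (ω constant).
|a| = rω²|cosθ| = 0.0386·(172.3)²·|cos 133.1°| = 783.42 m/s².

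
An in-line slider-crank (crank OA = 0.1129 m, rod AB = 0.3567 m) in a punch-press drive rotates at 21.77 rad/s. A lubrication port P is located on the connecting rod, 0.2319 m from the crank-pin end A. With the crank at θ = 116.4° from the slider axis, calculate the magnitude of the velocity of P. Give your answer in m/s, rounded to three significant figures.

ω = 21.77 rad/s.  Crank-pin speed |V_A| = rω = 2.4578 m/s, perpendicular to OA.
Rod angle: sinφ = −(r/L) sinθ ⇒ φ = -16.469°; ω_rod = −rω cosθ/√(L²−r²sin²θ) = +3.1948 rad/s.
V_P = V_A + ω_rod × AP, with AP = 0.2319 m along the rod.
Components: V_Px = −rω sinθ − a·ω_rod·sinφ = -1.9915 m/s;  V_Py = rω cosθ + a·ω_rod·cosφ = -0.38236 m/s.
|V_P| = √(V_Px² + V_Py²) = 2.0278 m/s.

2.03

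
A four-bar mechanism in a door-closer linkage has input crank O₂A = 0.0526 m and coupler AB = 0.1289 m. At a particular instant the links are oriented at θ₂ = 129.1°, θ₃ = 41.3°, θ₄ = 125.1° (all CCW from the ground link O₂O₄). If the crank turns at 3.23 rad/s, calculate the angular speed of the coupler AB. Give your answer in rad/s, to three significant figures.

0.0925

ω₂ = 3.23 rad/s
Differentiating the loop-closure r₂e^{iθ₂}+r₃e^{iθ₃}=r₁+r₄e^{iθ₄} gives r₂ω₂e^{iθ₂}+r₃ω₃e^{iθ₃}=r₄ω₄e^{iθ₄}.
Eliminating the other unknown: ω₃ = r₂ω₂ sin(θ₄−θ₂) / [r₃ sin(θ₃−θ₄)].
Numerator sine = -0.06976; denominator sine = -0.99415.
Result = 0.0526·3.23·(-0.06976) / (0.1289·(-0.99415)) = +0.092484 rad/s; magnitude 0.092484 rad/s.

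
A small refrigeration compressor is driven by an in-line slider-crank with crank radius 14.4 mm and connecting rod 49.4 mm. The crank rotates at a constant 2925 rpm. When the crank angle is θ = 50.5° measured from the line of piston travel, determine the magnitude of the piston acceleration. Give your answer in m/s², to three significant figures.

ω = 2π·2925/60 = 306.3 rad/s
x(θ) = r cosθ + √(L² − r² sin²θ); with ω constant, a = ω²·d²x/dθ².
d²x/dθ² = −r cosθ − r²(cos2θ)/√u − r⁴ sin²2θ/(4u^{3/2}),  u = L² − r² sin²θ = 0.0023169 m².
Substituting r = 0.0144 m, L = 0.0494 m, θ = 50.5°: d²x/dθ² = -0.0084304 m.
a = ω²·d²x/dθ² = (306.3)²·(-0.0084304) = -790.97 m/s²;  |a| = 790.97 m/s².

791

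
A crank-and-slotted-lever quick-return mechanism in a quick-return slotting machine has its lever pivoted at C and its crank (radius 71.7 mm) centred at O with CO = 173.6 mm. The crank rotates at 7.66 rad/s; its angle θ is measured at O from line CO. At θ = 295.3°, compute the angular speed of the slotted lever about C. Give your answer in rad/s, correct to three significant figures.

ω = 7.66 rad/s
Crank pin A relative to C: A = (d + r cosθ, r sinθ); lever angle φ = atan2(r sinθ, d + r cosθ).
Differentiating tanφ: φ̇ = rω(d cosθ + r)/(d² + r² + 2dr cosθ).
d² + r² + 2dr cosθ = |CA|² = 0.0459166 m²;  d cosθ + r = +0.14589 m.
|ω_lever| = |0.0717·7.66·+0.14589| / 0.0459166 = 1.745 rad/s.

1.75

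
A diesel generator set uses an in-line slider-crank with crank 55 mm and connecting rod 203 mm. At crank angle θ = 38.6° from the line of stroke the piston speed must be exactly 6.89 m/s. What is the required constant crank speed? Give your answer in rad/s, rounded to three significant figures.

For an in-line slider-crank, |v_piston| = rω|sinθ|·[1 + r cosθ/√(L² − r² sin²θ)].
With r = 0.055 m, L = 0.203 m, θ = 38.6°: the bracketed kinematic factor |dx/dθ| = 0.041685 m.
ω = v/|dx/dθ| = 6.89/0.041685 = 165.29 rad/s.

165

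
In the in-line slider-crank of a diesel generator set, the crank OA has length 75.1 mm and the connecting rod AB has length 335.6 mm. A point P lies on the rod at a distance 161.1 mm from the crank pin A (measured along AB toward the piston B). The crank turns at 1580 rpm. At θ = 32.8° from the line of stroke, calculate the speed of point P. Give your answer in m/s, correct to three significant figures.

9.13

ω = 165.5 rad/s.  Crank-pin speed |V_A| = rω = 12.426 m/s, perpendicular to OA.
Rod angle: sinφ = −(r/L) sinθ ⇒ φ = -6.963°; ω_rod = −rω cosθ/√(L²−r²sin²θ) = -31.354 rad/s.
V_P = V_A + ω_rod × AP, with AP = 0.1611 m along the rod.
Components: V_Px = −rω sinθ − a·ω_rod·sinφ = -7.3435 m/s;  V_Py = rω cosθ + a·ω_rod·cosφ = +5.4309 m/s.
|V_P| = √(V_Px² + V_Py²) = 9.1335 m/s.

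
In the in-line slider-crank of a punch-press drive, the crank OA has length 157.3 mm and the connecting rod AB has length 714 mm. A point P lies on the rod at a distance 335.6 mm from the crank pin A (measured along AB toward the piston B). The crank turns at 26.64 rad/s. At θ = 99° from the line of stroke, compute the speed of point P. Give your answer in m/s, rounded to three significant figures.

4.08

ω = 26.64 rad/s.  Crank-pin speed |V_A| = rω = 4.1905 m/s, perpendicular to OA.
Rod angle: sinφ = −(r/L) sinθ ⇒ φ = -12.568°; ω_rod = −rω cosθ/√(L²−r²sin²θ) = +0.94065 rad/s.
V_P = V_A + ω_rod × AP, with AP = 0.3356 m along the rod.
Components: V_Px = −rω sinθ − a·ω_rod·sinφ = -4.0702 m/s;  V_Py = rω cosθ + a·ω_rod·cosφ = -0.34741 m/s.
|V_P| = √(V_Px² + V_Py²) = 4.085 m/s.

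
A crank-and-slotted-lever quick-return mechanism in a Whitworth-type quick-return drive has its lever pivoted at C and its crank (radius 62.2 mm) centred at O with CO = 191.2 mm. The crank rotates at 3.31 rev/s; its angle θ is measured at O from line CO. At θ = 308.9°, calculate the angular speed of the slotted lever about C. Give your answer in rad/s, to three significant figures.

4.26

ω = 20.8 rad/s (from 3.31 rev/s).
Crank pin A relative to C: A = (d + r cosθ, r sinθ); lever angle φ = atan2(r sinθ, d + r cosθ).
Differentiating tanφ: φ̇ = rω(d cosθ + r)/(d² + r² + 2dr cosθ).
d² + r² + 2dr cosθ = |CA|² = 0.0553626 m²;  d cosθ + r = +0.18227 m.
|ω_lever| = |0.0622·20.8·+0.18227| / 0.0553626 = 4.2588 rad/s.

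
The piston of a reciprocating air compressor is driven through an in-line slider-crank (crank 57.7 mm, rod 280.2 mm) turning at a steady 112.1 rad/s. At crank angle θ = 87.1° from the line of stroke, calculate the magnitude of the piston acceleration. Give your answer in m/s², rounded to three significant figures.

115

ω = 112.1 rad/s
x(θ) = r cosθ + √(L² − r² sin²θ); with ω constant, a = ω²·d²x/dθ².
d²x/dθ² = −r cosθ − r²(cos2θ)/√u − r⁴ sin²2θ/(4u^{3/2}),  u = L² − r² sin²θ = 0.0751913 m².
Substituting r = 0.0577 m, L = 0.2802 m, θ = 87.1°: d²x/dθ² = +0.0091586 m.
a = ω²·d²x/dθ² = (112.1)²·(+0.0091586) = +115.09 m/s²;  |a| = 115.09 m/s².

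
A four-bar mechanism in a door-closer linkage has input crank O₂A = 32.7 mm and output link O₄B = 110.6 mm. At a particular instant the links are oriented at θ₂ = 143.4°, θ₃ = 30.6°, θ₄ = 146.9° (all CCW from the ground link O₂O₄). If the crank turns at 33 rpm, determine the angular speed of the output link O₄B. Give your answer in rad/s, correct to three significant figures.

ω₂ = 3.456 rad/s (from 33 rpm).
Differentiating the loop-closure r₂e^{iθ₂}+r₃e^{iθ₃}=r₁+r₄e^{iθ₄} gives r₂ω₂e^{iθ₂}+r₃ω₃e^{iθ₃}=r₄ω₄e^{iθ₄}.
Eliminating the other unknown: ω₄ = r₂ω₂ sin(θ₂−θ₃) / [r₄ sin(θ₄−θ₃)].
Numerator sine = +0.92186; denominator sine = +0.89649.
Result = 0.0327·3.456·(+0.92186) / (0.1106·(+0.89649)) = +1.0506 rad/s; magnitude 1.0506 rad/s.

1.05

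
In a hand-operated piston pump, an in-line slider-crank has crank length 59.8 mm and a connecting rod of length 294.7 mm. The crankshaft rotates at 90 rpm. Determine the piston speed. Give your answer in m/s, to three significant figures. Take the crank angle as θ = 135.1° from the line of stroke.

ω = 2π·90/60 = 9.425 rad/s
For an in-line slider-crank, x = r cosθ + √(L² − r² sin²θ), so v = −rω sinθ·[1 + r cosθ/√(L² − r² sin²θ)].
With r = 0.0598 m, L = 0.2947 m, θ = 135.1°: √(L² − r² sin²θ) = 0.29166 m.
v = −0.0598·9.425·0.70587·[1 + 0.0598·-0.70834/0.29166] = -0.34005 m/s.
|v| = 0.34005 m/s.

0.340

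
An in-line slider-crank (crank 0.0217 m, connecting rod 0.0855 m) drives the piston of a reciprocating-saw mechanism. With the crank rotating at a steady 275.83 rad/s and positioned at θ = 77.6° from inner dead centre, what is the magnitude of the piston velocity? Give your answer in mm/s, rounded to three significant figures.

6170

ω = 275.8 rad/s
For an in-line slider-crank, x = r cosθ + √(L² − r² sin²θ), so v = −rω sinθ·[1 + r cosθ/√(L² − r² sin²θ)].
With r = 0.0217 m, L = 0.0855 m, θ = 77.6°: √(L² − r² sin²θ) = 0.082832 m.
v = −0.0217·275.8·0.97667·[1 + 0.0217·0.21474/0.082832] = -6.1747 m/s.
|v| = 6.1747 m/s = 6174.7 mm/s.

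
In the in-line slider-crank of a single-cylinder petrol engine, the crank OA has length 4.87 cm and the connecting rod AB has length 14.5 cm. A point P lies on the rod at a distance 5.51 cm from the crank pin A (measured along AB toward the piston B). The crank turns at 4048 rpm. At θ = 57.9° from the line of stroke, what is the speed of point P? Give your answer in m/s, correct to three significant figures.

ω = 423.9 rad/s.  Crank-pin speed |V_A| = rω = 20.644 m/s, perpendicular to OA.
Rod angle: sinφ = −(r/L) sinθ ⇒ φ = -16.530°; ω_rod = −rω cosθ/√(L²−r²sin²θ) = -78.919 rad/s.
V_P = V_A + ω_rod × AP, with AP = 0.0551 m along the rod.
Components: V_Px = −rω sinθ − a·ω_rod·sinφ = -18.725 m/s;  V_Py = rω cosθ + a·ω_rod·cosφ = +6.8016 m/s.
|V_P| = √(V_Px² + V_Py²) = 19.922 m/s.

19.9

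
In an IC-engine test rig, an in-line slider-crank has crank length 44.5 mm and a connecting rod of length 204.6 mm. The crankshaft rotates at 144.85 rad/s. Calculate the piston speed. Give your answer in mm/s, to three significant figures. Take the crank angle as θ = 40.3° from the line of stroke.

ω = 144.8 rad/s
For an in-line slider-crank, x = r cosθ + √(L² − r² sin²θ), so v = −rω sinθ·[1 + r cosθ/√(L² − r² sin²θ)].
With r = 0.0445 m, L = 0.2046 m, θ = 40.3°: √(L² − r² sin²θ) = 0.20257 m.
v = −0.0445·144.8·0.64679·[1 + 0.0445·0.76267/0.20257] = -4.8676 m/s.
|v| = 4.8676 m/s = 4867.6 mm/s.

4870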